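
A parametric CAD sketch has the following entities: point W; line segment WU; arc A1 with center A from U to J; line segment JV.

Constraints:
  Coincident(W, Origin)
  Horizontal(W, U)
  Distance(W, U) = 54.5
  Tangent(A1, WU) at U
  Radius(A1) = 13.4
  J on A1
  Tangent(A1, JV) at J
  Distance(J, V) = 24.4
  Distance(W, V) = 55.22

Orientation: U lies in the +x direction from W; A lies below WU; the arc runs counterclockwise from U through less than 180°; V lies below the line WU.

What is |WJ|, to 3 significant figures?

43.1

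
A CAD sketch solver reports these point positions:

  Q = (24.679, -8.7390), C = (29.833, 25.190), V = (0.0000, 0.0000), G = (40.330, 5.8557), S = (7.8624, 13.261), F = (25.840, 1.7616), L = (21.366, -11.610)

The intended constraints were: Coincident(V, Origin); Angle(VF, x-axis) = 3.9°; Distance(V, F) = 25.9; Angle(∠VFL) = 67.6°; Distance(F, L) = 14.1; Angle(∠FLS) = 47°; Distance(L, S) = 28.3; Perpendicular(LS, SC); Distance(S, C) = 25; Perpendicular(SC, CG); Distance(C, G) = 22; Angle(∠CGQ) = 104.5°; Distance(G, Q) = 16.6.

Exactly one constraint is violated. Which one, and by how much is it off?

Distance(G, Q) = 16.6 — off by 4.80.

V = (0.00, 0.00) ✓; VF at 3.900° ✓; |VF| = 25.90 ✓; ∠VFL = 67.60° ✓; |FL| = 14.10 ✓; ∠FLS = 47.00° ✓; |LS| = 28.30 ✓; ∠(LS, SC) = 90.00° ✓; |SC| = 25.00 ✓; ∠(SC, CG) = 90.00° ✓; |CG| = 22.00 ✓; ∠CGQ = 104.5° ✓; |GQ| = 21.40 ✗.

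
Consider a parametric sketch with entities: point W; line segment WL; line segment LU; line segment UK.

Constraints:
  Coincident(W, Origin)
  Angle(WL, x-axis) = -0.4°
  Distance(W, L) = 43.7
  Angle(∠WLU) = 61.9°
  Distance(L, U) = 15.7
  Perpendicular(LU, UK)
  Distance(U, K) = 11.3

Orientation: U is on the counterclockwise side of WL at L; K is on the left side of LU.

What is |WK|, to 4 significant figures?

27.68

W is at the origin; WL runs at -0.4° with length 43.7, so L = 43.7·(cos -0.4°, sin -0.4°) = (43.70, -0.3051). ∠WLU = 61.9°, so LU runs at -0.4° + (180° − 61.9°) = 117.7° from the x-axis; with |LU| = 15.7, U = L + 15.7·(cos 117.7°, sin 117.7°) = (36.40, 13.60). LU is perpendicular to UK; with |UK| = 11.3 on the left of LU, K = U + 11.3·(-0.8854, -0.4648) = (26.40, 8.343). Then |WK| = |K − W| = 27.68.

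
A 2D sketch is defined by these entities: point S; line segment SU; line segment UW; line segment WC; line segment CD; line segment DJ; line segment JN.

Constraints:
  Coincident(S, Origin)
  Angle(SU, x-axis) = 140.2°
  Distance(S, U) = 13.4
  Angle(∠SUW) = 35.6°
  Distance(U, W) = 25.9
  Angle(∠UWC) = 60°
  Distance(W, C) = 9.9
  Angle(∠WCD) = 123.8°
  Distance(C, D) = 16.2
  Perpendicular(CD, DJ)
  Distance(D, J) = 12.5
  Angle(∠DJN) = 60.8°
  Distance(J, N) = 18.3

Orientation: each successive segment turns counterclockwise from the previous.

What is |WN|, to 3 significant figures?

7.38

CD is perpendicular to DJ, so DJ runs at -169°; with |DJ| = 12.5, J = (-12.0, 4.04). ∠DJN = 60.8° gives JN at -50.0° from the x-axis; with |JN| = 18.3, N = (-0.268, -9.98). Then |WN| = |N − W| = 7.38.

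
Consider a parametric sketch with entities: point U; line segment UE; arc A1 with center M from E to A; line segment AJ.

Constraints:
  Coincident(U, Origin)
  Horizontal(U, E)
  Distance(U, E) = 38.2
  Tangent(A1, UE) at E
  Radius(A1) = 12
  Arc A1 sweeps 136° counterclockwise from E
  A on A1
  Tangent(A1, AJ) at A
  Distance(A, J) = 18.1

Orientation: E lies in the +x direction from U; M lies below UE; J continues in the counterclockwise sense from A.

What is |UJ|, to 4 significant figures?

54.24

On A1, E sits at bearing 90° from M; a 136° counterclockwise sweep puts A at bearing 226°, so A = M + 12.0·(cos 226°, sin 226°) = (29.86, -20.63). Tangency of A1 to AJ means the radius MA is perpendicular to AJ, so AJ runs along (−sin 226°, cos 226°); with |AJ| = 18.1, J = (42.88, -33.21). Then |UJ| = |J − U| = 54.24.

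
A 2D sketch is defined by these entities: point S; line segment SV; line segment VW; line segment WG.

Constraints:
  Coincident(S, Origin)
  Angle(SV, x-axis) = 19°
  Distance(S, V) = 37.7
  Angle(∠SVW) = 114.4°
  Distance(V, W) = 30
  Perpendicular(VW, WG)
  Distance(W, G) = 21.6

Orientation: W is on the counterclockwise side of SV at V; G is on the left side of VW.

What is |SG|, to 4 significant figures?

47.32

S is at the origin; SV runs at 19.0° with length 37.7, so V = 37.7·(cos 19.0°, sin 19.0°) = (35.65, 12.27). ∠SVW = 114.4°, so VW runs at 19.0° + (180° − 114.4°) = 84.60° from the x-axis; with |VW| = 30.0, W = V + 30.0·(cos 84.60°, sin 84.60°) = (38.47, 42.14). The perpendicularity gives WG at right angles to VW; with |WG| = 21.6 on the left of VW, G = W + 21.6·(-0.9956, 0.09411) = (16.97, 44.17). Then |SG| = |G − S| = 47.32.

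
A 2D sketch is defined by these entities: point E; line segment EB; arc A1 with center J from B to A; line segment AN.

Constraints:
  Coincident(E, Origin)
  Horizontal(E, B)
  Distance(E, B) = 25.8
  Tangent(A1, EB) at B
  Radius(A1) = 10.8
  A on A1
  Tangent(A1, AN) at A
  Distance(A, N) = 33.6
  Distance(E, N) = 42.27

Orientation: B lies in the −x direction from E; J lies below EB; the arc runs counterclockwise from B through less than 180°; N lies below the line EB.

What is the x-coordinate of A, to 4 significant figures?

-33.09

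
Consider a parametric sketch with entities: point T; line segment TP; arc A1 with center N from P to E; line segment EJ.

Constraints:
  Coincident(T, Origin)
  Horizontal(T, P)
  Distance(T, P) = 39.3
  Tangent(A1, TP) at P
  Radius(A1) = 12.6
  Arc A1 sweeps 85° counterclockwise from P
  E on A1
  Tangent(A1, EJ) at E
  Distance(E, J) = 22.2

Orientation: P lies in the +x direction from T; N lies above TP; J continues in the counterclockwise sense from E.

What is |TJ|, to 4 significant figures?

63.43

T is at the origin; T and P share the same y with |TP| = 39.3 and P on the +x side, so P = (39.30, 0.000). Since A1 is tangent to TP there, NP ⟂ TP, so N = P + (0, 12.6) = (39.30, 12.60). On A1, P sits at bearing -90° from N; an 85° counterclockwise sweep puts E at bearing -5°, so E = N + 12.6·(cos -5°, sin -5°) = (51.85, 11.50). The tangent condition forces NE to be normal to EJ, so EJ runs along (−sin -5°, cos -5°); with |EJ| = 22.2, J = (53.79, 33.62). Then |TJ| = |J − T| = 63.43.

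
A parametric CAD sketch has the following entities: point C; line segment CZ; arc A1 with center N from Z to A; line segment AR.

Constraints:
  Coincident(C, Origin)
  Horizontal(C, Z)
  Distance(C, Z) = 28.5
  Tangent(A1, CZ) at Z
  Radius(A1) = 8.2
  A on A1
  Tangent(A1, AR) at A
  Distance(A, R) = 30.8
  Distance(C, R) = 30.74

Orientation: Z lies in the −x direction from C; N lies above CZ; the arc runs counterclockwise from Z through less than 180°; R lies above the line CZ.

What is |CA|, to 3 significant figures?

21.9

Checks: ∠(NZ, ZC) = 90.00° ✓; |NZ| = 8.200 ✓; |NA| = 8.200 ✓; ∠(NA, AR) = 90.00° ✓; |AR| = 30.80 ✓; |CR| = 30.74 ✓.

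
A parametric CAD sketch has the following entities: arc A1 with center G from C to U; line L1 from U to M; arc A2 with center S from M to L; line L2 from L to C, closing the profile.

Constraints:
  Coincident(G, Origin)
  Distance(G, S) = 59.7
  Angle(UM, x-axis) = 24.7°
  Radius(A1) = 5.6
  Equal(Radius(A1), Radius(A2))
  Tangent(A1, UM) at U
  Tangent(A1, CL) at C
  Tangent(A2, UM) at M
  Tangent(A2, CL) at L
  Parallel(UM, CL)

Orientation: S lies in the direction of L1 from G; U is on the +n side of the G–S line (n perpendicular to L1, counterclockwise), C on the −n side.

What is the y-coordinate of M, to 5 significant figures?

30.034

The slot axis is L1's direction at 24.7°, so u = (cos 24.7°, sin 24.7°) = (0.90851, 0.41787) and n = (−sin 24.7°, cos 24.7°) = (-0.41787, 0.90851). G is at the origin and S lies 59.7 along u from G, so S = 59.7·u = (54.238, 24.947). Tangency of A1 to both parallel lines with radius 5.6 puts U and C at G ± 5.6·n: U = (-2.3401, 5.0876), C = (2.3401, -5.0876). Equal radii place M and L the same way about S: M = S + 5.6·n = (51.898, 30.034), L = S − 5.6·n = (56.578, 19.859). So M.y = 30.034.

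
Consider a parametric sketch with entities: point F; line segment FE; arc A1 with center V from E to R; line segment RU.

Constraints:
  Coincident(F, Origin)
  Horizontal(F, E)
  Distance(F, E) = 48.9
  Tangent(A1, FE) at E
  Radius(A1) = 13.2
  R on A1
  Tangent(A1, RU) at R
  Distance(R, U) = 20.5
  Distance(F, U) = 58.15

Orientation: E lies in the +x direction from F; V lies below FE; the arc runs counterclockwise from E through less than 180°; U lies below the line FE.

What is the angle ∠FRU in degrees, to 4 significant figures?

139.3°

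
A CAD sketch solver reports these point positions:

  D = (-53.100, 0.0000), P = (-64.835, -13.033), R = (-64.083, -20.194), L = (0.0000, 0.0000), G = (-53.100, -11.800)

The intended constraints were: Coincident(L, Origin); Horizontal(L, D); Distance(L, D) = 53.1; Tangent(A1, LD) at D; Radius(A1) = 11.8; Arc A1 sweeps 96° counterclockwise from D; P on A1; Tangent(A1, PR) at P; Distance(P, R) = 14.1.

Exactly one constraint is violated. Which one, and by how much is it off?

Distance(P, R) = 14.1 — off by 6.90.

L = (0.00, 0.00) ✓; L.y = 0.00, D.y = 0.00 ✓; |LD| = 53.10 ✓; ∠(GD, DL) = 90.00° ✓; |GD| = 11.80 ✓; bearing(G→P) − bearing(G→D) = 96.00° ✓; |GP| = 11.80 ✓; ∠(GP, PR) = 90.00° ✓; |PR| = 7.200 ✗.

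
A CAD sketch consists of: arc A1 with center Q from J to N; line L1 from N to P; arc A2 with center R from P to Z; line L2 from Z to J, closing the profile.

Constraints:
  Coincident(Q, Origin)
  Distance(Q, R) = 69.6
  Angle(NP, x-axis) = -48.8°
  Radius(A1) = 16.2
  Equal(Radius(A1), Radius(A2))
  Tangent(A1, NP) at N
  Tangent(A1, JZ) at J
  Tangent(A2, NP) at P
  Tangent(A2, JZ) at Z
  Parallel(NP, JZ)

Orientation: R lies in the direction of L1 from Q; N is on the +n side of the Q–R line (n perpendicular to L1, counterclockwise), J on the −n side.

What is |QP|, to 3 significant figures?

71.5

The slot axis is L1's direction at -48.8°, so u = (cos -48.8°, sin -48.8°) = (0.659, -0.752) and n = (−sin -48.8°, cos -48.8°) = (0.752, 0.659). Q is at the origin and R lies 69.6 along u from Q, so R = 69.6·u = (45.8, -52.4). Tangency of A1 to both parallel lines with radius 16.2 puts N and J at Q ± 16.2·n: N = (12.2, 10.7), J = (-12.2, -10.7). Equal radii place P and Z the same way about R: P = R + 16.2·n = (58.0, -41.7), Z = R − 16.2·n = (33.7, -63.0). Then |QP| = |P − Q| = 71.5.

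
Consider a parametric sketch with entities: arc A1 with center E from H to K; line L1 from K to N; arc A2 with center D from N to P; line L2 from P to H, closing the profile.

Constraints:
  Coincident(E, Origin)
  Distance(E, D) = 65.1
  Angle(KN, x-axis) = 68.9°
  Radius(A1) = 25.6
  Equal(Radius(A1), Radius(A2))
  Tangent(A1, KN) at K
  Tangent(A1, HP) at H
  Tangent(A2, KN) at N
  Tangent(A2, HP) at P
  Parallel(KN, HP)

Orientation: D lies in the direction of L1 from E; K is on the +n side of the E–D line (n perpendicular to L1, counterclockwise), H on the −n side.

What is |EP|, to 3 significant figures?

70.0

The slot axis is L1's direction at 68.9°, so u = (cos 68.9°, sin 68.9°) = (0.360, 0.933) and n = (−sin 68.9°, cos 68.9°) = (-0.933, 0.360). E is at the origin and D lies 65.1 along u from E, so D = 65.1·u = (23.4, 60.7). Tangency of A1 to both parallel lines with radius 25.6 puts K and H at E ± 25.6·n: K = (-23.9, 9.22), H = (23.9, -9.22). Equal radii place N and P the same way about D: N = D + 25.6·n = (-0.448, 70.0), P = D − 25.6·n = (47.3, 51.5). Then |EP| = |P − E| = 70.0.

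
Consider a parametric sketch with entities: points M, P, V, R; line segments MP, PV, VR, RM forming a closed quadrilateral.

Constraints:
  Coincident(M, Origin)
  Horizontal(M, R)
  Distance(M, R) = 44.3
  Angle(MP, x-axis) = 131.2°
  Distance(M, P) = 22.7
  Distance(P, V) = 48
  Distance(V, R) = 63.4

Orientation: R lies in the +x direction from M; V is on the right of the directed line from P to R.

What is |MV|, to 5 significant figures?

32.720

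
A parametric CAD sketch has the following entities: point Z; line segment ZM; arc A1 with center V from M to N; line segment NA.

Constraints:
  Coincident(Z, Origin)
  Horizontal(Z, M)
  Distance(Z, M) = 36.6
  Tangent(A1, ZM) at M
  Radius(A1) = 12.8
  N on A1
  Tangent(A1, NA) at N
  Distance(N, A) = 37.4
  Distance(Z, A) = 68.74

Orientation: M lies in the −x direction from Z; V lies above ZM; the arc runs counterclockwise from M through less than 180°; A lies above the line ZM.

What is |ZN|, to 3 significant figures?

32.4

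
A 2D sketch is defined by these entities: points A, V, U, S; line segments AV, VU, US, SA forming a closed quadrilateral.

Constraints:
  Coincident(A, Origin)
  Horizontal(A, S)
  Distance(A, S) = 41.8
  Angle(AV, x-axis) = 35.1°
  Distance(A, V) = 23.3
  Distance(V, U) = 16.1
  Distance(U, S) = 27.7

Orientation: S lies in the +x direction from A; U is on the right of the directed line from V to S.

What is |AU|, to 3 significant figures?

14.3

Checks: |VU| = 16.10 ✓; |US| = 27.70 ✓.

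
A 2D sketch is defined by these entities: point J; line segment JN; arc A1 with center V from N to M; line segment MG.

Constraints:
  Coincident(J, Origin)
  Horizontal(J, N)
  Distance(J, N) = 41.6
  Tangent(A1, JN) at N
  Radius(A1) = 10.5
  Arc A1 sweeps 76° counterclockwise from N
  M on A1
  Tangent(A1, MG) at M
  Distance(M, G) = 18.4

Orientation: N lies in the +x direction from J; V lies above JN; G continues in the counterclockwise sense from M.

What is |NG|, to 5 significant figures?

29.676

J is at the origin; J and N share the same y with |JN| = 41.6 and N on the +x side, so N = (41.600, 0.0000). The tangent condition forces VN to be normal to JN, so V = N + (0, 10.5) = (41.600, 10.500). On A1, N sits at bearing -90° from V; a 76° counterclockwise sweep puts M at bearing -14°, so M = V + 10.5·(cos -14°, sin -14°) = (51.788, 7.9598). The tangent condition forces VM to be normal to MG, so MG runs along (−sin -14°, cos -14°); with |MG| = 18.4, G = (56.239, 25.813). Then |NG| = |G − N| = 29.676.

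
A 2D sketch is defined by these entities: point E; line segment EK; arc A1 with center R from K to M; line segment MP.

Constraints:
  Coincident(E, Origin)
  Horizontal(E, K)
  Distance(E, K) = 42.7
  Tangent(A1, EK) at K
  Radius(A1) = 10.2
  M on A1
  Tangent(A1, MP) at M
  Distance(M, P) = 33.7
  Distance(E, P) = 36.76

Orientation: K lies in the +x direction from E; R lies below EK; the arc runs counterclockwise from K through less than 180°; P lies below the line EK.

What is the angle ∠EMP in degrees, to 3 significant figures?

65.3°

E is at the origin; EK is horizontal with |EK| = 42.7 and K on the +x side, so K = (42.7, 0.00). Since A1 is tangent to EK there, RK ⟂ EK, so R = K + (0, -10.2) = (42.7, -10.2). Since RM ⟂ MP (tangency), |RP| = √(10.2² + 33.7²) = 35.2 regardless of where M sits on A1. So P lies on both circle(E, 36.76) and circle(R, 35.2); the below-EK intersection is P = (16.0, -33.1). M is the foot of the tangent from P: M = (34.1, -4.71).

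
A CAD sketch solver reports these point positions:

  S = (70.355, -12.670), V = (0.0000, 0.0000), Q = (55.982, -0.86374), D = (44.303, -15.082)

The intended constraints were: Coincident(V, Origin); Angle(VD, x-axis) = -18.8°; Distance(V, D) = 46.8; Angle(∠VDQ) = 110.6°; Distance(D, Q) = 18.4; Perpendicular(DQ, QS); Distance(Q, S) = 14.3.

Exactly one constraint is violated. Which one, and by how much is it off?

Distance(Q, S) = 14.3 — off by 4.30.

V = (0.00, 0.00) ✓; VD at -18.80° ✓; |VD| = 46.80 ✓; ∠VDQ = 110.6° ✓; |DQ| = 18.40 ✓; ∠(DQ, QS) = 90.00° ✓; |QS| = 18.60 ✗.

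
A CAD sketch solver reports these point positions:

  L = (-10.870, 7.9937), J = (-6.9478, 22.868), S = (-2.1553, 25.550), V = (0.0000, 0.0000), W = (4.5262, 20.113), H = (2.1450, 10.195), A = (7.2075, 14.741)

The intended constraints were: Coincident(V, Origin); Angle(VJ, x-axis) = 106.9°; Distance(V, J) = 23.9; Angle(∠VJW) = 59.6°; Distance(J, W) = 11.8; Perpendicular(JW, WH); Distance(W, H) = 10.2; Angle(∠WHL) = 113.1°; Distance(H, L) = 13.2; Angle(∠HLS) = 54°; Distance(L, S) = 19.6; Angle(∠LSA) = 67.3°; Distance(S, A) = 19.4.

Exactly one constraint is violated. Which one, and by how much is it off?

Distance(S, A) = 19.4 — off by 5.10.

V = (0.00, 0.00) ✓; VJ at 106.9° ✓; |VJ| = 23.90 ✓; ∠VJW = 59.60° ✓; |JW| = 11.80 ✓; ∠(JW, WH) = 90.00° ✓; |WH| = 10.20 ✓; ∠WHL = 113.1° ✓; |HL| = 13.20 ✓; ∠HLS = 54.00° ✓; |LS| = 19.60 ✓; ∠LSA = 67.30° ✓; |SA| = 14.30 ✗.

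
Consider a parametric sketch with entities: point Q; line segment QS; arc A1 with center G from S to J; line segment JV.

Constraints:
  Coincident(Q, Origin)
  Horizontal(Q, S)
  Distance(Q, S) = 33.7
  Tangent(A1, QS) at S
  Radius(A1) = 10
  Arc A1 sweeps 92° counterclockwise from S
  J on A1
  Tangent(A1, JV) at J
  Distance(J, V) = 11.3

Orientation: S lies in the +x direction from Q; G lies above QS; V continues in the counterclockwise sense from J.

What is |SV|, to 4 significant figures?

23.68

On A1, S sits at bearing -90° from G; a 92° counterclockwise sweep puts J at bearing 2°, so J = G + 10.0·(cos 2°, sin 2°) = (43.69, 10.35). Tangency of A1 to JV means the radius GJ is perpendicular to JV, so JV runs along (−sin 2°, cos 2°); with |JV| = 11.3, V = (43.30, 21.64). Then |SV| = |V − S| = 23.68.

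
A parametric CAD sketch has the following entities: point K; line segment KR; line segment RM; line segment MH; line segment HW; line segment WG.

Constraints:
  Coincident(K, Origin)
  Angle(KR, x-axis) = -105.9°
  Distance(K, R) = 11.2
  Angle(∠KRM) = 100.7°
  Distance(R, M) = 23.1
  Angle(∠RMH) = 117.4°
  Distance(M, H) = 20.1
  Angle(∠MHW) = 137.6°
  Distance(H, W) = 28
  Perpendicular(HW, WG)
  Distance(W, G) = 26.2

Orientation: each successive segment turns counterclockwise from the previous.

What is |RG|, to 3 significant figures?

38.1

K is at the origin; KR runs at -105.9° with length 11.2, so R = (-3.07, -10.8). ∠KRM = 100.7° gives RM at -26.6° from the x-axis; with |RM| = 23.1, M = (17.6, -21.1). ∠RMH = 117.4° gives MH at 36.0° from the x-axis; with |MH| = 20.1, H = (33.8, -9.30). ∠MHW = 137.6° gives HW at 78.4° from the x-axis; with |HW| = 28.0, W = (39.5, 18.1). The perpendicularity gives WG at right angles to HW, so WG runs at 168°; with |WG| = 26.2, G = (13.8, 23.4). Then |RG| = |G − R| = 38.1.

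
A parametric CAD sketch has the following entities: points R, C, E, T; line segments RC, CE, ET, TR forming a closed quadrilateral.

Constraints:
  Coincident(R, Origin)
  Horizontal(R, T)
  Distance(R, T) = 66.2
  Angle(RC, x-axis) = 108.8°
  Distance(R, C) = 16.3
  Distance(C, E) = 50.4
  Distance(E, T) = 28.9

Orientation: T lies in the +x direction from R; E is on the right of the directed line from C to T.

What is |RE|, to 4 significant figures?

39.83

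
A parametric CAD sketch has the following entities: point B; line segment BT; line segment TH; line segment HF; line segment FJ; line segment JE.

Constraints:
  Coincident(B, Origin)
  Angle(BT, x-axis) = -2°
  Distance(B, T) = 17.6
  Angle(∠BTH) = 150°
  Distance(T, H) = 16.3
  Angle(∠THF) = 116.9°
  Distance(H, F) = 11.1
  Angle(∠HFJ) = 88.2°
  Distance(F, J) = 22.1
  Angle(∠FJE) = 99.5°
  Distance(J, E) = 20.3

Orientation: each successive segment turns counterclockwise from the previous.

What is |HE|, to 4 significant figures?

26.64

B is at the origin; BT runs at -2.0° with length 17.6, so T = (17.59, -0.6142). ∠BTH = 150.0° gives TH at 28.00° from the x-axis; with |TH| = 16.3, H = (31.98, 7.038). ∠THF = 116.9° gives HF at 91.10° from the x-axis; with |HF| = 11.1, F = (31.77, 18.14). ∠HFJ = 88.2° gives FJ at -177.1° from the x-axis; with |FJ| = 22.1, J = (9.697, 17.02). ∠FJE = 99.5° gives JE at -96.60° from the x-axis; with |JE| = 20.3, E = (7.363, -3.147). Then |HE| = |E − H| = 26.64.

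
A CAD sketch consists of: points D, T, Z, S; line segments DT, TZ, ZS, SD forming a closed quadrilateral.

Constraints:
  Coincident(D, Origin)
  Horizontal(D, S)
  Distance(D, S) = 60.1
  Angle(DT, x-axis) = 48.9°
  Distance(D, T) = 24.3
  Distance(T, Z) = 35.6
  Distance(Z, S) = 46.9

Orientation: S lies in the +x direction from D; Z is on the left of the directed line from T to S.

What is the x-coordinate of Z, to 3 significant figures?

41.5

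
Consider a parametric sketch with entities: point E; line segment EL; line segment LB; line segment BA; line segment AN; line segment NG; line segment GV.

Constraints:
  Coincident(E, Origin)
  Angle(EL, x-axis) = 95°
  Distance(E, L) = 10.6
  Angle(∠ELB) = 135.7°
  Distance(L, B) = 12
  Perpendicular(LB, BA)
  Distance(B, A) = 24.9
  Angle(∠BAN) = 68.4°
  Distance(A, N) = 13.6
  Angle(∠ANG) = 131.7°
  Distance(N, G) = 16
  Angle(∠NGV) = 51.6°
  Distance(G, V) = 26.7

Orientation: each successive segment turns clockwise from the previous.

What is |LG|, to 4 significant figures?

7.838

E is at the origin; EL runs at 95.0° with length 10.6, so L = (-0.9239, 10.56). ∠ELB = 135.7° gives LB at 50.70° from the x-axis; with |LB| = 12.0, B = (6.677, 19.85). The perpendicularity gives BA at right angles to LB, so BA runs at -39.30°; with |BA| = 24.9, A = (25.95, 4.075). ∠BAN = 68.4° gives AN at -150.9° from the x-axis; with |AN| = 13.6, N = (14.06, -2.540). ∠ANG = 131.7° gives NG at 160.8° from the x-axis; with |NG| = 16.0, G = (-1.048, 2.722). Then |LG| = |G − L| = 7.838.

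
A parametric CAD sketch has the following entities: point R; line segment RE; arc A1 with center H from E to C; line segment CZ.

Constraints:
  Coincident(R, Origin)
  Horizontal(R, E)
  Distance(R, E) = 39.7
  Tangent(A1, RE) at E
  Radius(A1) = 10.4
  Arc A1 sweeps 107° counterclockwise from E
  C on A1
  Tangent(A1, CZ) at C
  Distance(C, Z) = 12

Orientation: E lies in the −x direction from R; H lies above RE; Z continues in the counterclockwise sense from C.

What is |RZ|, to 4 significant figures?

41.56

R is at the origin; RE is horizontal with |RE| = 39.7 and E on the −x side, so E = (-39.70, 0.000). The tangent condition forces HE to be normal to RE, so H = E + (0, 10.4) = (-39.70, 10.40). On A1, E sits at bearing -90° from H; a 107° counterclockwise sweep puts C at bearing 17°, so C = H + 10.4·(cos 17°, sin 17°) = (-29.75, 13.44). A1 meets CZ tangentially, so HC is at right angles to CZ, so CZ runs along (−sin 17°, cos 17°); with |CZ| = 12.0, Z = (-33.26, 24.92). Then |RZ| = |Z − R| = 41.56.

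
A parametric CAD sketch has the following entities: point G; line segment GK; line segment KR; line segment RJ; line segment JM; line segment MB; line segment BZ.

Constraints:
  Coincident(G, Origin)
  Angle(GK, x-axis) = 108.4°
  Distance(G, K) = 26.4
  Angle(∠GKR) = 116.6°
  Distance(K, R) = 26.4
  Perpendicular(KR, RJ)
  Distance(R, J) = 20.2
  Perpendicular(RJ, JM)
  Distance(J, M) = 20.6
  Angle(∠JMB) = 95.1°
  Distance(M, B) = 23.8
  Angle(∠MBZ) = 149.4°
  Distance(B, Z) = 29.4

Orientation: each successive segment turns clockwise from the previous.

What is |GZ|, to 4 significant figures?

60.59

G is at the origin; GK runs at 108.4° with length 26.4, so K = (-8.333, 25.05). ∠GKR = 116.6° gives KR at 45.00° from the x-axis; with |KR| = 26.4, R = (10.33, 43.72). The perpendicularity gives RJ at right angles to KR, so RJ runs at -45.00°; with |RJ| = 20.2, J = (24.62, 29.43). RJ is perpendicular to JM, so JM runs at -135.0°; with |JM| = 20.6, M = (10.05, 14.87). ∠JMB = 95.1° gives MB at 140.1° from the x-axis; with |MB| = 23.8, B = (-8.207, 30.13). ∠MBZ = 149.4° gives BZ at 109.5° from the x-axis; with |BZ| = 29.4, Z = (-18.02, 57.85). Then |GZ| = |Z − G| = 60.59.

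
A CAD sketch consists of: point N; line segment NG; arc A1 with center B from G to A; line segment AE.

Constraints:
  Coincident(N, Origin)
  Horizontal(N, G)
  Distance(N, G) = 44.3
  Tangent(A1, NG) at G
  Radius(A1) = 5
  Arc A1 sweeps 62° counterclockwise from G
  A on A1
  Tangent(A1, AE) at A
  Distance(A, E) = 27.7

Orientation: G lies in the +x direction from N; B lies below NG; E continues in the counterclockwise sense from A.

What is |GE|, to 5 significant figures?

32.224

N is at the origin; N and G share the same y with |NG| = 44.3 and G on the +x side, so G = (44.300, 0.0000). The tangent condition forces BG to be normal to NG, so B = G + (0, -5) = (44.300, -5.0000). On A1, G sits at bearing 90° from B; a 62° counterclockwise sweep puts A at bearing 152°, so A = B + 5.0·(cos 152°, sin 152°) = (39.885, -2.6526). Since A1 is tangent to AE there, BA ⟂ AE, so AE runs along (−sin 152°, cos 152°); with |AE| = 27.7, E = (26.881, -27.110). Then |GE| = |E − G| = 32.224.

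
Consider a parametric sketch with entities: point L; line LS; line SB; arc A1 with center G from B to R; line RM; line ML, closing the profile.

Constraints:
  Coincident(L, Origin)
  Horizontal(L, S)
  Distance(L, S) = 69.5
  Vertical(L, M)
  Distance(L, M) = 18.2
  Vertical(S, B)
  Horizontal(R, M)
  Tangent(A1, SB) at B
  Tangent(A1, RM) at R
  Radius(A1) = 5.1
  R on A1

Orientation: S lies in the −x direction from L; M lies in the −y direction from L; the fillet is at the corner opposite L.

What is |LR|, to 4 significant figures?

66.92

L is at the origin; L and S share the same y with |LS| = 69.5 and S on the −x side, so S = (-69.50, 0.000). L and M share the same x with |LM| = 18.2 and M on the −y side, so M = (0.000, -18.20). The virtual corner opposite L is at (-69.50, -18.20). Tangency of A1 to SB means the radius GB is perpendicular to SB and A1 meets RM tangentially, so GR is at right angles to RM, with radius 5.1, so the center G sits 5.1 in from both sides at G = (-64.40, -13.10). That places the tangent points at B = (-69.50, -13.10) on SB and R = (-64.40, -18.20) on RM. Then |LR| = |R − L| = 66.92.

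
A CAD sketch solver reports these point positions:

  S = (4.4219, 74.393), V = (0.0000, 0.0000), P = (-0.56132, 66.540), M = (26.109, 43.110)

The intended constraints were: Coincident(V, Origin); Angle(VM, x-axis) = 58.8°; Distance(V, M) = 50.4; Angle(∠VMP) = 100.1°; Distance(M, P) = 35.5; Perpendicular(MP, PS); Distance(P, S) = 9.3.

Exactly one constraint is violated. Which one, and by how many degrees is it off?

Perpendicular(MP, PS) — off by 8.90°.

V = (0.00, 0.00) ✓; VM at 58.80° ✓; |VM| = 50.40 ✓; ∠VMP = 100.1° ✓; |MP| = 35.50 ✓; ∠(MP, PS) = 81.10° ✗; |PS| = 9.301 ✓.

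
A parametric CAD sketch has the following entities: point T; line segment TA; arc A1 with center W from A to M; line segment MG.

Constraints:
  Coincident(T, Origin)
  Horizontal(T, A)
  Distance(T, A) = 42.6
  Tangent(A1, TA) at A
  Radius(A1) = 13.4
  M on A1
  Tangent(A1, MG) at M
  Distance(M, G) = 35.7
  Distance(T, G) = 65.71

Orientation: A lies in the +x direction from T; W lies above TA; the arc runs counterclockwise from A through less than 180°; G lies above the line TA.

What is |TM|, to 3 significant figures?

58.0

Checks: |WM| = 13.40 ✓; ∠(WM, MG) = 90.00° ✓; |MG| = 35.70 ✓; |TG| = 65.71 ✓.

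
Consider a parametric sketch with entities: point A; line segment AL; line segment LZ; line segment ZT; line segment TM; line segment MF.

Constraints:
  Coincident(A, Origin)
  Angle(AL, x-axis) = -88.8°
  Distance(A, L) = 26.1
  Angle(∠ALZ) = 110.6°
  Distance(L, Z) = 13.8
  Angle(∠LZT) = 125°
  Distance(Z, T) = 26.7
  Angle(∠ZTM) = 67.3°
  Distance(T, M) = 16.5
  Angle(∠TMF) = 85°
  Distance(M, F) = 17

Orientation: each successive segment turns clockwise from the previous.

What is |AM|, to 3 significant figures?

22.2

A is at the origin; AL runs at -88.8° with length 26.1, so L = (0.547, -26.1). ∠ALZ = 110.6° gives LZ at -158° from the x-axis; with |LZ| = 13.8, Z = (-12.3, -31.2). ∠LZT = 125.0° gives ZT at 147° from the x-axis; with |ZT| = 26.7, T = (-34.6, -16.6). ∠ZTM = 67.3° gives TM at 34.1° from the x-axis; with |TM| = 16.5, M = (-20.9, -7.35). Then |AM| = |M − A| = 22.2.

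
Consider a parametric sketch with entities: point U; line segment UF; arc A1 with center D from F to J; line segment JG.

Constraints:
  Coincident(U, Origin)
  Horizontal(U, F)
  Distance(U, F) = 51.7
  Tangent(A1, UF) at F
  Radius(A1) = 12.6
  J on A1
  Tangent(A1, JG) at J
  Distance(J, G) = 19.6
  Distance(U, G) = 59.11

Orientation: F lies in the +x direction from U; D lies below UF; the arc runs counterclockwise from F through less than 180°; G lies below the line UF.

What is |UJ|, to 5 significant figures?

43.573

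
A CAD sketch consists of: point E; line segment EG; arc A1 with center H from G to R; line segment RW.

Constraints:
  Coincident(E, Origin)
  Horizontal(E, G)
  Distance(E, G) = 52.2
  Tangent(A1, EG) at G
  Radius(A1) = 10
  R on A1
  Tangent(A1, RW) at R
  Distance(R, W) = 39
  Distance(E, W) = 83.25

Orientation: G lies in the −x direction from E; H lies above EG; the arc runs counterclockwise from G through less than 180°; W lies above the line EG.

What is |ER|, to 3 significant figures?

47.3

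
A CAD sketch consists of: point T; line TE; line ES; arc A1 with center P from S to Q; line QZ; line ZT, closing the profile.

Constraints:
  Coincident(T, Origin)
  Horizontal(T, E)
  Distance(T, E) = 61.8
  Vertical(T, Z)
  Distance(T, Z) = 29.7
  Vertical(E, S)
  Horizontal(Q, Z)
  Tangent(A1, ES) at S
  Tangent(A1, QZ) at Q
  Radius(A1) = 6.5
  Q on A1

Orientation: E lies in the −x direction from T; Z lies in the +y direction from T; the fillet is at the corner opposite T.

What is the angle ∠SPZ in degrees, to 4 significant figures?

173.3°

T is at the origin; T and E share the same y with |TE| = 61.8 and E on the −x side, so E = (-61.80, 0.000). TZ is vertical with |TZ| = 29.7 and Z on the +y side, so Z = (0.000, 29.70). The virtual corner opposite T is at (-61.80, 29.70). Tangency of A1 to ES means the radius PS is perpendicular to ES and tangency of A1 to QZ means the radius PQ is perpendicular to QZ, with radius 6.5, so the center P sits 6.5 in from both sides at P = (-55.30, 23.20). That places the tangent points at S = (-61.80, 23.20) on ES and Q = (-55.30, 29.70) on QZ. Then cos ∠SPZ = PS·PZ / (|PS||PZ|), giving 173.3°.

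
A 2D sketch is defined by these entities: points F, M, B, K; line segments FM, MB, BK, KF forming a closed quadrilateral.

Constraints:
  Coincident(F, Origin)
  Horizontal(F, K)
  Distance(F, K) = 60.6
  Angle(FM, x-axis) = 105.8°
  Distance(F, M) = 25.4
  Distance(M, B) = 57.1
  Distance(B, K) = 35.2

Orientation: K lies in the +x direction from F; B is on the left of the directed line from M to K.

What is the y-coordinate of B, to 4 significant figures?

33.40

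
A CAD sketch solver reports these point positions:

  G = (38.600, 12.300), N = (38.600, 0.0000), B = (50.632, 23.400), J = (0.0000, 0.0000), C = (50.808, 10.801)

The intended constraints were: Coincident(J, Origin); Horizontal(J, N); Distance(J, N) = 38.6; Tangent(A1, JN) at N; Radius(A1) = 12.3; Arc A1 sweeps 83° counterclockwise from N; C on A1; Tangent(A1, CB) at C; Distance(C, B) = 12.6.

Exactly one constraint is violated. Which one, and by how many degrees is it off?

Tangent(A1, CB) at C — off by 7.80°.

J = (0.00, 0.00) ✓; J.y = 0.00, N.y = 0.00 ✓; |JN| = 38.60 ✓; ∠(GN, NJ) = 90.00° ✓; |GN| = 12.30 ✓; bearing(G→C) − bearing(G→N) = 83.00° ✓; |GC| = 12.30 ✓; ∠(GC, CB) = 82.20° ✗; |CB| = 12.60 ✓.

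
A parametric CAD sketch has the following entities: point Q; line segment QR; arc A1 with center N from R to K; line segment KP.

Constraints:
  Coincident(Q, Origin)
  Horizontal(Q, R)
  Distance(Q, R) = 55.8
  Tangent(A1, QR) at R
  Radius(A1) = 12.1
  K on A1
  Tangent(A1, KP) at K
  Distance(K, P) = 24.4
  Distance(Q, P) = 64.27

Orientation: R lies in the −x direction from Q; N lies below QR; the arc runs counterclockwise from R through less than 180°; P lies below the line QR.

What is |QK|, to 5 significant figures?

68.328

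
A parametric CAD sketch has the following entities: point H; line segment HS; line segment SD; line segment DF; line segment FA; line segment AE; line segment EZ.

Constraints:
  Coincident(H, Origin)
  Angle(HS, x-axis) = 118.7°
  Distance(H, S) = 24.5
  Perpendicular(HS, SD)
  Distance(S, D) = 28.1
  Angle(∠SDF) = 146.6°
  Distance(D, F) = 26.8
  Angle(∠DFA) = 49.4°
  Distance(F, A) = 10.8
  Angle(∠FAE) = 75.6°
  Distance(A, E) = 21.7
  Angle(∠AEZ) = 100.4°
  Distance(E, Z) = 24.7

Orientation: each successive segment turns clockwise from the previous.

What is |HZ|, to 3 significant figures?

72.0

H is at the origin; HS runs at 118.7° with length 24.5, so S = (-11.8, 21.5). HS is perpendicular to SD, so SD runs at 28.7°; with |SD| = 28.1, D = (12.9, 35.0). ∠SDF = 146.6° gives DF at -4.70° from the x-axis; with |DF| = 26.8, F = (39.6, 32.8). ∠DFA = 49.4° gives FA at -135° from the x-axis; with |FA| = 10.8, A = (31.9, 25.2). ∠FAE = 75.6° gives AE at 120° from the x-axis; with |AE| = 21.7, E = (21.0, 43.9). ∠AEZ = 100.4° gives EZ at 40.7° from the x-axis; with |EZ| = 24.7, Z = (39.7, 60.0). Then |HZ| = |Z − H| = 72.0.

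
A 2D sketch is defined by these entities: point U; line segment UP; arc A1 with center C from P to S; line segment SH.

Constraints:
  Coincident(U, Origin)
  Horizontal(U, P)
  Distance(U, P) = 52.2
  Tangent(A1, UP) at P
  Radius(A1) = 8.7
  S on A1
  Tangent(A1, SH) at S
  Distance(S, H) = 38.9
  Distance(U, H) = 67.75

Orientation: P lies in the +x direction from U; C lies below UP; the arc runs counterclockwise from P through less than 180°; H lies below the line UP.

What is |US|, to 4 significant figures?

44.59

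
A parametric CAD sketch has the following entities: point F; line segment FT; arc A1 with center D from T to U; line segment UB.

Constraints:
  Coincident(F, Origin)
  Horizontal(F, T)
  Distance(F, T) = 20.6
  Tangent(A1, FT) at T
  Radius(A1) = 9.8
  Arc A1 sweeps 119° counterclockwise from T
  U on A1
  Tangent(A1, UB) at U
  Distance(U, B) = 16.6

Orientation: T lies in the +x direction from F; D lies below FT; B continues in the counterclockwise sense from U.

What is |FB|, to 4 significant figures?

35.33

On A1, T sits at bearing 90° from D; a 119° counterclockwise sweep puts U at bearing 209°, so U = D + 9.8·(cos 209°, sin 209°) = (12.03, -14.55). The tangent condition forces DU to be normal to UB, so UB runs along (−sin 209°, cos 209°); with |UB| = 16.6, B = (20.08, -29.07). Then |FB| = |B − F| = 35.33.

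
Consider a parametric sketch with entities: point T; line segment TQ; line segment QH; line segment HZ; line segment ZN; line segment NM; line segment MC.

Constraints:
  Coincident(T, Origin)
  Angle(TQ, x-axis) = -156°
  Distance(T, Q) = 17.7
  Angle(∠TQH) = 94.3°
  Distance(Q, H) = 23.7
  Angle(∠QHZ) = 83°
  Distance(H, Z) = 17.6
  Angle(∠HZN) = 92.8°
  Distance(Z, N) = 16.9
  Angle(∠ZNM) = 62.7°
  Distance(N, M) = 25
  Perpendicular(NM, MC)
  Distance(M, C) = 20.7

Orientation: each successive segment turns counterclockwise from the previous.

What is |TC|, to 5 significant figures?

38.625

T is at the origin; TQ runs at -156.0° with length 17.7, so Q = (-16.170, -7.1992). ∠TQH = 94.3° gives QH at -70.300° from the x-axis; with |QH| = 23.7, H = (-8.1806, -29.512). ∠QHZ = 83.0° gives HZ at 26.700° from the x-axis; with |HZ| = 17.6, Z = (7.5427, -21.604). ∠HZN = 92.8° gives ZN at 113.90° from the x-axis; with |ZN| = 16.9, N = (0.69585, -6.1532). ∠ZNM = 62.7° gives NM at -128.80° from the x-axis; with |NM| = 25.0, M = (-14.969, -25.637). NM ⟂ MC, so MC runs at -38.800°; with |MC| = 20.7, C = (1.1630, -38.607). Then |TC| = |C − T| = 38.625.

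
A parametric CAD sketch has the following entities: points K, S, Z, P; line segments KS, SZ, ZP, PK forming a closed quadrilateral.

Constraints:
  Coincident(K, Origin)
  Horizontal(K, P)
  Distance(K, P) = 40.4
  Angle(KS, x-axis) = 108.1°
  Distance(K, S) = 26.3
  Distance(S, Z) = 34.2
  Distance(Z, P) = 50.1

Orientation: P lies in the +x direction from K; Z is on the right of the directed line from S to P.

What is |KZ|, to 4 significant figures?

12.76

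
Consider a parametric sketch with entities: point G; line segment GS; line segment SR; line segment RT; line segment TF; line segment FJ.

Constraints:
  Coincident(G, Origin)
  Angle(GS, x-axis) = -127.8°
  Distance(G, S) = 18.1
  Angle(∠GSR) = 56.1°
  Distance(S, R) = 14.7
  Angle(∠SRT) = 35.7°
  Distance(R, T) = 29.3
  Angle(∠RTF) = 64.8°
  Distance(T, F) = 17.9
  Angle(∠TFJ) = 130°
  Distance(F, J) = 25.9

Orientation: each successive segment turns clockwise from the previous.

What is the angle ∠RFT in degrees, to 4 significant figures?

78.44°

∠SRT = 35.7° gives RT at -36.00° from the x-axis; with |RT| = 29.3, T = (7.995, -17.57). ∠RTF = 64.8° gives TF at -151.2° from the x-axis; with |TF| = 17.9, F = (-7.691, -26.19). Then cos ∠RFT = FR·FT / (|FR||FT|), giving 78.44°.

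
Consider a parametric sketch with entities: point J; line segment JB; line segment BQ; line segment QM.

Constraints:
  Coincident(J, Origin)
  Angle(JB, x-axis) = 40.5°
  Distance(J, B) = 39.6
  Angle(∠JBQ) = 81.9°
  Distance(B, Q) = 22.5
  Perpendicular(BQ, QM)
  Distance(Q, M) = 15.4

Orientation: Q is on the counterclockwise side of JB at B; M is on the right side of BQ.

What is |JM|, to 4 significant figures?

57.17

J is at the origin; JB runs at 40.5° with length 39.6, so B = 39.6·(cos 40.5°, sin 40.5°) = (30.11, 25.72). ∠JBQ = 81.9°, so BQ runs at 40.5° + (180° − 81.9°) = 138.6° from the x-axis; with |BQ| = 22.5, Q = B + 22.5·(cos 138.6°, sin 138.6°) = (13.23, 40.60). BQ ⟂ QM; with |QM| = 15.4 on the right of BQ, M = Q + 15.4·(0.6613, 0.7501) = (23.42, 52.15). Then |JM| = |M − J| = 57.17.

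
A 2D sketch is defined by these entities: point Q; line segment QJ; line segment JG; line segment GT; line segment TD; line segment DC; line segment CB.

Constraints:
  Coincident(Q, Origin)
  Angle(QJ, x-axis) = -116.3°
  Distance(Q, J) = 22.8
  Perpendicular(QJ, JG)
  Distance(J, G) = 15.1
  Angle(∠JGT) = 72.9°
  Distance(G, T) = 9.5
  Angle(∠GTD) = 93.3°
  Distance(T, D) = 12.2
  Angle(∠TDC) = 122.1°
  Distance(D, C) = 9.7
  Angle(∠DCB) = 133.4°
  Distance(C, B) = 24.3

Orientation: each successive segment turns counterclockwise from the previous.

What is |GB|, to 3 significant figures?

25.2

∠TDC = 122.1° gives DC at -135° from the x-axis; with |DC| = 9.7, C = (-13.8, -22.0). ∠DCB = 133.4° gives CB at -88.0° from the x-axis; with |CB| = 24.3, B = (-12.9, -46.3). Then |GB| = |B − G| = 25.2.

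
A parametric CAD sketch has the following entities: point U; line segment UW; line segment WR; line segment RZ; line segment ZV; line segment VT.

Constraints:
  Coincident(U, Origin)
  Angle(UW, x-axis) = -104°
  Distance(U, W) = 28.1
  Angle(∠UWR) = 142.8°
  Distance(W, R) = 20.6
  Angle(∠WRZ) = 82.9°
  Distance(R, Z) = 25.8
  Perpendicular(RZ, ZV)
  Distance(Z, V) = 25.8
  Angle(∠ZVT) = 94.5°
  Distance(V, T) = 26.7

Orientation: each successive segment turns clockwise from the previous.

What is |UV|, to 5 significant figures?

15.193

U is at the origin; UW runs at -104.0° with length 28.1, so W = (-6.7980, -27.265). ∠UWR = 142.8° gives WR at -141.20° from the x-axis; with |WR| = 20.6, R = (-22.852, -40.173). ∠WRZ = 82.9° gives RZ at 121.70° from the x-axis; with |RZ| = 25.8, Z = (-36.410, -18.222). RZ is perpendicular to ZV, so ZV runs at 31.700°; with |ZV| = 25.8, V = (-14.459, -4.6653). Then |UV| = |V − U| = 15.193.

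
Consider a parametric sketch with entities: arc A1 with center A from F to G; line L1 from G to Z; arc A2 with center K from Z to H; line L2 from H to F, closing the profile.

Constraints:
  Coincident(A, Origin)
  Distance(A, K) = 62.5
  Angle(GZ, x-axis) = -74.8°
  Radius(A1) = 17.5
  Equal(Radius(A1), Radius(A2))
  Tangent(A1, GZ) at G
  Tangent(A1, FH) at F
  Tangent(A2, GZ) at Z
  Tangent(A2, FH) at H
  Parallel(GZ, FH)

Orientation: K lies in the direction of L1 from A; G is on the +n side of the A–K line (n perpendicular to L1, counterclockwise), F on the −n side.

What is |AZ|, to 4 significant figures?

64.90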